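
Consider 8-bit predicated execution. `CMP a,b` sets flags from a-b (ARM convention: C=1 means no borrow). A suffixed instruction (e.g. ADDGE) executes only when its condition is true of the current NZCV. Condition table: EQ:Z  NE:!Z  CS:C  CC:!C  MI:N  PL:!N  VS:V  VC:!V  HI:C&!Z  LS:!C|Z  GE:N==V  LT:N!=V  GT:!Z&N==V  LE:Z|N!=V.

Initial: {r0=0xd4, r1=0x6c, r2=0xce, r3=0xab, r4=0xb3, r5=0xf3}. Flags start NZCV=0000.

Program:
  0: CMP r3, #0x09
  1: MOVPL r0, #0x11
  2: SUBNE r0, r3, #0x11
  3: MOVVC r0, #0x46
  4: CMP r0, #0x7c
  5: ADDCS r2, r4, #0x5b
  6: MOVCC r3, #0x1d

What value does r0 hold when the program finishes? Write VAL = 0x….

[0] flags=1010 → (cmp)
[1] flags=1010 PL?F → skip
[2] flags=1010 NE?T → r0=0x9a
[3] flags=1010 VC?T → r0=0x46
[4] flags=1000 → (cmp)
[5] flags=1000 CS?F → skip
[6] flags=1000 CC?T → r3=0x1d

VAL = 0x46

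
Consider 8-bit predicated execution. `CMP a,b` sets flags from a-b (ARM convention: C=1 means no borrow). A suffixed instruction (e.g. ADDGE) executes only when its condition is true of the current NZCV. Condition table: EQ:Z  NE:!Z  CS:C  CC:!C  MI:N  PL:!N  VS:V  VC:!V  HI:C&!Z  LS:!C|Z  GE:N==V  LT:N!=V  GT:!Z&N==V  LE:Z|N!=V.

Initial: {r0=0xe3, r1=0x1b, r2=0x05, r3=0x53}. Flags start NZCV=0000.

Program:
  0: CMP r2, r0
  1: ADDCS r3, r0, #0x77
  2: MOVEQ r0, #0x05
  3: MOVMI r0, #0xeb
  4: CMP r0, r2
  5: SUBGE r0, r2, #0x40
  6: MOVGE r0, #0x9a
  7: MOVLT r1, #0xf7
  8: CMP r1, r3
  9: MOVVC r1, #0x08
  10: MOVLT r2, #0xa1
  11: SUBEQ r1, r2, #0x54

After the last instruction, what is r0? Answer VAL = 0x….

[0] flags=0000 → (cmp)
[1] flags=0000 CS?F → skip
[2] flags=0000 EQ?F → skip
[3] flags=0000 MI?F → skip
[4] flags=1010 → (cmp)
[5] flags=1010 GE?F → skip
[6] flags=1010 GE?F → skip
[7] flags=1010 LT?T → r1=0xf7
[8] flags=1010 → (cmp)
[9] flags=1010 VC?T → r1=0x08
[10] flags=1010 LT?T → r2=0xa1
[11] flags=1010 EQ?F → skip

VAL = 0xe3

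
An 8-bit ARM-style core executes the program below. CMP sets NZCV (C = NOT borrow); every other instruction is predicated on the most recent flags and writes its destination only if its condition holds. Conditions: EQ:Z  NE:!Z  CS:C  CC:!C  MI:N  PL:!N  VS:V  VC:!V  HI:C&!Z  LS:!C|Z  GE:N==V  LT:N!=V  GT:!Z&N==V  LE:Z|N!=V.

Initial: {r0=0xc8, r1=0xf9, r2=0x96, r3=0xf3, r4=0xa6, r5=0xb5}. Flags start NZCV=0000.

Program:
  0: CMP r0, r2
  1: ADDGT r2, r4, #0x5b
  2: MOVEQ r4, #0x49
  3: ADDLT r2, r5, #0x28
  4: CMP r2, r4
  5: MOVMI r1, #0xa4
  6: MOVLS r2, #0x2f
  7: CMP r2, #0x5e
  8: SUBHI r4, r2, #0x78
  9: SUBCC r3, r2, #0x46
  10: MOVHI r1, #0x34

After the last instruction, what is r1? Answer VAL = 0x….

VAL = 0xf9

[0] flags=0010 → (cmp)
[1] flags=0010 GT?T → r2=0x01
[2] flags=0010 EQ?F → skip
[3] flags=0010 LT?F → skip
[4] flags=0000 → (cmp)
[5] flags=0000 MI?F → skip
[6] flags=0000 LS?T → r2=0x2f
[7] flags=1000 → (cmp)
[8] flags=1000 HI?F → skip
[9] flags=1000 CC?T → r3=0xe9
[10] flags=1000 HI?F → skip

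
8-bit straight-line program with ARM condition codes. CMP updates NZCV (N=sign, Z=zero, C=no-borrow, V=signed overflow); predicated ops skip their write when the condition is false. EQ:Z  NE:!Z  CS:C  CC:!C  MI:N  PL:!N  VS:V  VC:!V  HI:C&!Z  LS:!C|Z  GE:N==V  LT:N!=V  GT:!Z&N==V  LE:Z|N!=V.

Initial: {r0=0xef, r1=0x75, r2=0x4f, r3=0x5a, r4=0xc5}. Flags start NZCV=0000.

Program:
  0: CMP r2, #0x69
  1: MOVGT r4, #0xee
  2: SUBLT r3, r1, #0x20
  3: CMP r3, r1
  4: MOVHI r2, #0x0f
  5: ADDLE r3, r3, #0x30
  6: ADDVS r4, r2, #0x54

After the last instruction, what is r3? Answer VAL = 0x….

0: ✓ CMP  NZCV=1000
1: · MOVGT
2: ✓ SUBLT  r3←0x55
3: ✓ CMP  NZCV=1000
4: · MOVHI
5: ✓ ADDLE  r3←0x85
6: · ADDVS

VAL = 0x85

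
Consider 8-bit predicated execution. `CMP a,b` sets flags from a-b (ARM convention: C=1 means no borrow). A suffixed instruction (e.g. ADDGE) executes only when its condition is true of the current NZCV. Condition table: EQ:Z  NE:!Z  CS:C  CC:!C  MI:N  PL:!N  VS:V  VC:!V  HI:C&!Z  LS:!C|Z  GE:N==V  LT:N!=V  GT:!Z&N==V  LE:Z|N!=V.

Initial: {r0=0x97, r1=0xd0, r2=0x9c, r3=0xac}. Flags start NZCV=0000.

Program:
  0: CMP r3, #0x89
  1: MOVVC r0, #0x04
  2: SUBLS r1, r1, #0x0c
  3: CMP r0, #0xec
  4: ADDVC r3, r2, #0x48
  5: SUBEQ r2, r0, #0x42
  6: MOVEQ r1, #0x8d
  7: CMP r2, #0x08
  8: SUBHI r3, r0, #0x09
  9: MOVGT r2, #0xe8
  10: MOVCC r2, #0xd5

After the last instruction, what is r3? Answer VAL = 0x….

VAL = 0xfb

[0] flags=0010 → (cmp)
[1] flags=0010 VC?T → r0=0x04
[2] flags=0010 LS?F → skip
[3] flags=0000 → (cmp)
[4] flags=0000 VC?T → r3=0xe4
[5] flags=0000 EQ?F → skip
[6] flags=0000 EQ?F → skip
[7] flags=1010 → (cmp)
[8] flags=1010 HI?T → r3=0xfb
[9] flags=1010 GT?F → skip
[10] flags=1010 CC?F → skip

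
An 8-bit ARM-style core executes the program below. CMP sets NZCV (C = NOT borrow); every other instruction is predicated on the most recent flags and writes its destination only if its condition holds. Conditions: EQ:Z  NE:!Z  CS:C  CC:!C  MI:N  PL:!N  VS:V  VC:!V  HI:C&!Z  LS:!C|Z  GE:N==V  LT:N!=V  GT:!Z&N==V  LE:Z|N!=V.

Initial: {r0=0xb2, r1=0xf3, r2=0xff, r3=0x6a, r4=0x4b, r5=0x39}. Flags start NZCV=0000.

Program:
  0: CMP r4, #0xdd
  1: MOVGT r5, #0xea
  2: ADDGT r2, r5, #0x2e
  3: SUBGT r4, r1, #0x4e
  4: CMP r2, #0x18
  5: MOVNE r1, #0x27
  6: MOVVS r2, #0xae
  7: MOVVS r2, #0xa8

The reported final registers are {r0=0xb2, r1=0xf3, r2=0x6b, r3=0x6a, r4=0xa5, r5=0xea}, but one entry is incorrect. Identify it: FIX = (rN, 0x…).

[0] flags=0000 → (cmp)
[1] flags=0000 GT?T → r5=0xea
[2] flags=0000 GT?T → r2=0x18
[3] flags=0000 GT?T → r4=0xa5
[4] flags=0110 → (cmp)
[5] flags=0110 NE?F → skip
[6] flags=0110 VS?F → skip
[7] flags=0110 VS?F → skip

FIX = (r2, 0x18)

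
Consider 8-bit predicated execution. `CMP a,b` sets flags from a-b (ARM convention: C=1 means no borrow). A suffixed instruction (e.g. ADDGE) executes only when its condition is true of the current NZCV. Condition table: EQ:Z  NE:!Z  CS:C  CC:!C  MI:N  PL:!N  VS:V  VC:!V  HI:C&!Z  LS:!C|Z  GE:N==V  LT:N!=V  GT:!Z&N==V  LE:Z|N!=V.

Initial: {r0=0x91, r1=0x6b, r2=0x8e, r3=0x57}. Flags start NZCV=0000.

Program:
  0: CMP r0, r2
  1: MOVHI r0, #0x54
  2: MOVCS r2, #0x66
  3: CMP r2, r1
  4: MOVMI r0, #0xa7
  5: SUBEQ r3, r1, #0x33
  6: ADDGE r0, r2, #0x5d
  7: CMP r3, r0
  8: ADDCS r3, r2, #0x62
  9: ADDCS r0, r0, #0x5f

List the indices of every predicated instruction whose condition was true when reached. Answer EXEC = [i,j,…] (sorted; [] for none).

EXEC = [1,2,4]

0: ✓ CMP  NZCV=0010
1: ✓ MOVHI  r0←0x54
2: ✓ MOVCS  r2←0x66
3: ✓ CMP  NZCV=1000
4: ✓ MOVMI  r0←0xa7
5: · SUBEQ
6: · ADDGE
7: ✓ CMP  NZCV=1001
8: · ADDCS
9: · ADDCS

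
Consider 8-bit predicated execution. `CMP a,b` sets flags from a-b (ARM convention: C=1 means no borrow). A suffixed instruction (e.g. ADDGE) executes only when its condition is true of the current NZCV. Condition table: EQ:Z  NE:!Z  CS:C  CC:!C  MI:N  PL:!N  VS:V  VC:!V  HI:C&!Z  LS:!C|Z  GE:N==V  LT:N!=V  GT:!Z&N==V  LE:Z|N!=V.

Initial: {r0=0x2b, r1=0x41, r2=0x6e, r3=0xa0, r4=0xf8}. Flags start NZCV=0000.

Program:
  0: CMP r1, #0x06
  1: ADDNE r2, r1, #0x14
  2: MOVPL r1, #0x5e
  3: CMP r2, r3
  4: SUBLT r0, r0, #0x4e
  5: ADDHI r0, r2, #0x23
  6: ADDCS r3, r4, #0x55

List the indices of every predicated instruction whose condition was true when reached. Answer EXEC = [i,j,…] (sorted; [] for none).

EXEC = [1,2]

0: ✓ CMP  NZCV=0010
1: ✓ ADDNE  r2←0x55
2: ✓ MOVPL  r1←0x5e
3: ✓ CMP  NZCV=1001
4: · SUBLT
5: · ADDHI
6: · ADDCS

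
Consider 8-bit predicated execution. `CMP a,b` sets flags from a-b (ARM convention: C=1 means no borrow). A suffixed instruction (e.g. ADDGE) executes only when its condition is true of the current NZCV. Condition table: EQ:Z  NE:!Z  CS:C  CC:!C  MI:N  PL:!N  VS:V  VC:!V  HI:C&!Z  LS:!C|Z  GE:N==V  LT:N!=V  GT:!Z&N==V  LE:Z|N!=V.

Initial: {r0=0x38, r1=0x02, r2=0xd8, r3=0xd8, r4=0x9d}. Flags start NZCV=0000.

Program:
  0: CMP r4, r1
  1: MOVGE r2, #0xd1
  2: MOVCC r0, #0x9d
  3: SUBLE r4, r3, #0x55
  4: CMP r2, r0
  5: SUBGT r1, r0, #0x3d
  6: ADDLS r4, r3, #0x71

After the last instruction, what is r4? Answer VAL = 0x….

VAL = 0x83

[0] flags=1010 → (cmp)
[1] flags=1010 GE?F → skip
[2] flags=1010 CC?F → skip
[3] flags=1010 LE?T → r4=0x83
[4] flags=1010 → (cmp)
[5] flags=1010 GT?F → skip
[6] flags=1010 LS?F → skip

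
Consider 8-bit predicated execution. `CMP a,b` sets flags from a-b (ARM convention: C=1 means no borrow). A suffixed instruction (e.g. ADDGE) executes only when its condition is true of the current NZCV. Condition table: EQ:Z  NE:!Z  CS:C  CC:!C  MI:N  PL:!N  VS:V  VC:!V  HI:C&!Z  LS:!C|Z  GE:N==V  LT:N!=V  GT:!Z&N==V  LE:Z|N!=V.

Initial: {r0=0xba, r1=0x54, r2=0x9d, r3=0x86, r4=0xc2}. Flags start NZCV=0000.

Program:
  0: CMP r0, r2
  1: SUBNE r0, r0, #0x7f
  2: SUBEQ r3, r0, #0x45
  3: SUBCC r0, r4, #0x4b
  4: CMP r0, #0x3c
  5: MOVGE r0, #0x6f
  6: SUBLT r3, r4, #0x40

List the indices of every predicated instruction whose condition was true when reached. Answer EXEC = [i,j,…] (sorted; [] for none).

EXEC = [1,6]

[0] flags=0010 → (cmp)
[1] flags=0010 NE?T → r0=0x3b
[2] flags=0010 EQ?F → skip
[3] flags=0010 CC?F → skip
[4] flags=1000 → (cmp)
[5] flags=1000 GE?F → skip
[6] flags=1000 LT?T → r3=0x82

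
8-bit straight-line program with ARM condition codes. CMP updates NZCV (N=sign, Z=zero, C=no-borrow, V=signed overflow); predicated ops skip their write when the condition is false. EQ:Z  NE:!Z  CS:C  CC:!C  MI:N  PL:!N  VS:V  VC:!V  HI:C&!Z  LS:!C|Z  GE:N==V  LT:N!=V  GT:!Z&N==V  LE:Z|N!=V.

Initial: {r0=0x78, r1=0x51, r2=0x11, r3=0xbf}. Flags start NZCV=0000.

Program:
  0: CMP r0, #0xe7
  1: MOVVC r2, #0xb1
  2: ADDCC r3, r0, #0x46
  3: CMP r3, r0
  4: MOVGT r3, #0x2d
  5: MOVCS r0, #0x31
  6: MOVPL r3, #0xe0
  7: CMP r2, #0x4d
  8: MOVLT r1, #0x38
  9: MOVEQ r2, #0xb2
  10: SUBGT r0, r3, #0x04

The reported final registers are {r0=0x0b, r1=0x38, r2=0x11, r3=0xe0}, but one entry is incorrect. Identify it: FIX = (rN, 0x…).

0: ✓ CMP  NZCV=1001
1: · MOVVC
2: ✓ ADDCC  r3←0xbe
3: ✓ CMP  NZCV=0011
4: · MOVGT
5: ✓ MOVCS  r0←0x31
6: ✓ MOVPL  r3←0xe0
7: ✓ CMP  NZCV=1000
8: ✓ MOVLT  r1←0x38
9: · MOVEQ
10: · SUBGT

FIX = (r0, 0x31)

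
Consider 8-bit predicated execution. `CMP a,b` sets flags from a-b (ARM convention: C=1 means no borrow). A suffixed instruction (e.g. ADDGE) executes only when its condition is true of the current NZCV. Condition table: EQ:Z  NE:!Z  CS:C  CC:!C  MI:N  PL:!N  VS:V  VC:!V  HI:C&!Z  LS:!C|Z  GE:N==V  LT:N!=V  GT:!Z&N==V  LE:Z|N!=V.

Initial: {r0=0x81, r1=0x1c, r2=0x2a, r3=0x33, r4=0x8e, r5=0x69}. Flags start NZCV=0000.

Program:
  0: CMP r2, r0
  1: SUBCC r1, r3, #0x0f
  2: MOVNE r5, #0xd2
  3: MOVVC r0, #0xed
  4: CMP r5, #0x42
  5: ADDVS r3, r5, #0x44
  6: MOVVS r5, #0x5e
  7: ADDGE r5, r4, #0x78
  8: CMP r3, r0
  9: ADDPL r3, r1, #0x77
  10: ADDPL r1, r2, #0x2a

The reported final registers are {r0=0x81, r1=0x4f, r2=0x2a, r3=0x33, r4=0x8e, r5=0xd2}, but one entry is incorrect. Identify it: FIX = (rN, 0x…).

0: ✓ CMP  NZCV=1001
1: ✓ SUBCC  r1←0x24
2: ✓ MOVNE  r5←0xd2
3: · MOVVC
4: ✓ CMP  NZCV=1010
5: · ADDVS
6: · MOVVS
7: · ADDGE
8: ✓ CMP  NZCV=1001
9: · ADDPL
10: · ADDPL

FIX = (r1, 0x24)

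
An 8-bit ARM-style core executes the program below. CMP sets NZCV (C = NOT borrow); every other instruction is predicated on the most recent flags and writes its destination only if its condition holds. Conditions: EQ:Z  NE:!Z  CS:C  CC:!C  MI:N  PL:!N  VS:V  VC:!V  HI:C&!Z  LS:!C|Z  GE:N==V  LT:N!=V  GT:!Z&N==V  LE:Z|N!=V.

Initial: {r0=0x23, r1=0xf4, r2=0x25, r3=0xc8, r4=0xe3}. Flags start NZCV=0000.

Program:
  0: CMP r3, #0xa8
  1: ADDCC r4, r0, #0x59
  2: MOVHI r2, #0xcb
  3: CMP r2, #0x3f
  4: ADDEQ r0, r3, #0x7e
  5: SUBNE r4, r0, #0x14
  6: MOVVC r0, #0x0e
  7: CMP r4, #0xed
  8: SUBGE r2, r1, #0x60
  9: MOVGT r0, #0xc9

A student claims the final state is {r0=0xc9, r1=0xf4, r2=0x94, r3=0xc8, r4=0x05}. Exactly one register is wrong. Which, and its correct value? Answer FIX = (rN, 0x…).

FIX = (r4, 0x0f)

0: ✓ CMP  NZCV=0010
1: · ADDCC
2: ✓ MOVHI  r2←0xcb
3: ✓ CMP  NZCV=1010
4: · ADDEQ
5: ✓ SUBNE  r4←0x0f
6: ✓ MOVVC  r0←0x0e
7: ✓ CMP  NZCV=0000
8: ✓ SUBGE  r2←0x94
9: ✓ MOVGT  r0←0xc9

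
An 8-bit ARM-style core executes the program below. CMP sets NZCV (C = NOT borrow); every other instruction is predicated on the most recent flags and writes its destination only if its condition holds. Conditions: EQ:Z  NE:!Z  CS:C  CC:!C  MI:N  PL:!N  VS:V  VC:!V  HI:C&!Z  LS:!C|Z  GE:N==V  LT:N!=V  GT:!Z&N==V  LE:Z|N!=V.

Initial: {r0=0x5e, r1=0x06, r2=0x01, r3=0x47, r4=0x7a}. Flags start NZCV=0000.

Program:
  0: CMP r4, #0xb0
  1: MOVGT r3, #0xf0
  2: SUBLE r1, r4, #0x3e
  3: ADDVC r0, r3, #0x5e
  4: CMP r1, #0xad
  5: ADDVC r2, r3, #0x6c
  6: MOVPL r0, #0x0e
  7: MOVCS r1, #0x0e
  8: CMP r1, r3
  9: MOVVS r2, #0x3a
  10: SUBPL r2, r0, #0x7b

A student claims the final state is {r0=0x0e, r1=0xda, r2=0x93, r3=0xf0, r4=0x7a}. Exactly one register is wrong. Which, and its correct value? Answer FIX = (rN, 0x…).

[0] flags=1001 → (cmp)
[1] flags=1001 GT?T → r3=0xf0
[2] flags=1001 LE?F → skip
[3] flags=1001 VC?F → skip
[4] flags=0000 → (cmp)
[5] flags=0000 VC?T → r2=0x5c
[6] flags=0000 PL?T → r0=0x0e
[7] flags=0000 CS?F → skip
[8] flags=0000 → (cmp)
[9] flags=0000 VS?F → skip
[10] flags=0000 PL?T → r2=0x93

FIX = (r1, 0x06)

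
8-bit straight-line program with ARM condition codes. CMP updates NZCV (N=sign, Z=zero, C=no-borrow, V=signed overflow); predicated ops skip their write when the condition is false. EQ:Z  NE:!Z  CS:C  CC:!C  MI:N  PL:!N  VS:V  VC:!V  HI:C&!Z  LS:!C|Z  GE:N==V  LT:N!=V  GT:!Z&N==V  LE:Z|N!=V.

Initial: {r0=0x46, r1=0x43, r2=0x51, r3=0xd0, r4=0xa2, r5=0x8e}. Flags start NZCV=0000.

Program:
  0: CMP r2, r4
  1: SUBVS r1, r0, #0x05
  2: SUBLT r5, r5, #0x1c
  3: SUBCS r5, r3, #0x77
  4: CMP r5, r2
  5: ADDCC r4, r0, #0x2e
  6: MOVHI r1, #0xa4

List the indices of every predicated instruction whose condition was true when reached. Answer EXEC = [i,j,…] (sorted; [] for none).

EXEC = [1,6]

0: ✓ CMP  NZCV=1001
1: ✓ SUBVS  r1←0x41
2: · SUBLT
3: · SUBCS
4: ✓ CMP  NZCV=0011
5: · ADDCC
6: ✓ MOVHI  r1←0xa4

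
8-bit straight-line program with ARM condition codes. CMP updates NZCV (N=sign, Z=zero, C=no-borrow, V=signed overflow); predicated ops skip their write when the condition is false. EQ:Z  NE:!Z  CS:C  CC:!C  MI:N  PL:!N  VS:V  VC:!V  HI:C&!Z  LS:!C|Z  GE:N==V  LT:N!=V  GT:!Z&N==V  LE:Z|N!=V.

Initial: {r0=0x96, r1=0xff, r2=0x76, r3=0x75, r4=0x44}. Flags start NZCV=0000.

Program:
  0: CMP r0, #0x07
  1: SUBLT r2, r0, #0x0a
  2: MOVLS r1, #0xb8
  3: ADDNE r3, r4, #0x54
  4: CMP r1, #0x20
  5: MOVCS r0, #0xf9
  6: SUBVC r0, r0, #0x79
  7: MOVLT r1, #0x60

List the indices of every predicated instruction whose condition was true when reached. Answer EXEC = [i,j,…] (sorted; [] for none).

EXEC = [1,3,5,6,7]

0: ✓ CMP  NZCV=1010
1: ✓ SUBLT  r2←0x8c
2: · MOVLS
3: ✓ ADDNE  r3←0x98
4: ✓ CMP  NZCV=1010
5: ✓ MOVCS  r0←0xf9
6: ✓ SUBVC  r0←0x80
7: ✓ MOVLT  r1←0x60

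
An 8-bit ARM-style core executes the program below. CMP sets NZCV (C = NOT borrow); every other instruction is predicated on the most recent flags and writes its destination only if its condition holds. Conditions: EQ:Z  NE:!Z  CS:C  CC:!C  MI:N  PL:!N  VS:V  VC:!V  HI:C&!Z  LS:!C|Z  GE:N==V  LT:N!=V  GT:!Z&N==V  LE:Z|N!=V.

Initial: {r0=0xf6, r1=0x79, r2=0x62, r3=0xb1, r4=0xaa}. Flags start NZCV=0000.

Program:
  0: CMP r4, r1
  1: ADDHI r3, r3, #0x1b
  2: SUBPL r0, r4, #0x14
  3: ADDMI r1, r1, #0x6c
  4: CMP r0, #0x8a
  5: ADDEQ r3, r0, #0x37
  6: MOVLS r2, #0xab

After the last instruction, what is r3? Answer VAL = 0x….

VAL = 0xcc

0: ✓ CMP  NZCV=0011
1: ✓ ADDHI  r3←0xcc
2: ✓ SUBPL  r0←0x96
3: · ADDMI
4: ✓ CMP  NZCV=0010
5: · ADDEQ
6: · MOVLS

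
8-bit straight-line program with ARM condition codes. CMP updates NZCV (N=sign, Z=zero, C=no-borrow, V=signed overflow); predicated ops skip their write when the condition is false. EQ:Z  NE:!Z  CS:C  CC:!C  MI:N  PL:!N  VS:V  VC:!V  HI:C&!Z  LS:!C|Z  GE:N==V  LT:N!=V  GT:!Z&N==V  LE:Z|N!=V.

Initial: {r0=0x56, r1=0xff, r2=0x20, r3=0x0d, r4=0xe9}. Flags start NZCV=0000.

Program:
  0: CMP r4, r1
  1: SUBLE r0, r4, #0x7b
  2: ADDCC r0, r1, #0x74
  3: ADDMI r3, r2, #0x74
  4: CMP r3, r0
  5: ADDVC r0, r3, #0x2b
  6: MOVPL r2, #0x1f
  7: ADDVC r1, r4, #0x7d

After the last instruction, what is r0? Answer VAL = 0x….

VAL = 0x73

0: ✓ CMP  NZCV=1000
1: ✓ SUBLE  r0←0x6e
2: ✓ ADDCC  r0←0x73
3: ✓ ADDMI  r3←0x94
4: ✓ CMP  NZCV=0011
5: · ADDVC
6: ✓ MOVPL  r2←0x1f
7: · ADDVC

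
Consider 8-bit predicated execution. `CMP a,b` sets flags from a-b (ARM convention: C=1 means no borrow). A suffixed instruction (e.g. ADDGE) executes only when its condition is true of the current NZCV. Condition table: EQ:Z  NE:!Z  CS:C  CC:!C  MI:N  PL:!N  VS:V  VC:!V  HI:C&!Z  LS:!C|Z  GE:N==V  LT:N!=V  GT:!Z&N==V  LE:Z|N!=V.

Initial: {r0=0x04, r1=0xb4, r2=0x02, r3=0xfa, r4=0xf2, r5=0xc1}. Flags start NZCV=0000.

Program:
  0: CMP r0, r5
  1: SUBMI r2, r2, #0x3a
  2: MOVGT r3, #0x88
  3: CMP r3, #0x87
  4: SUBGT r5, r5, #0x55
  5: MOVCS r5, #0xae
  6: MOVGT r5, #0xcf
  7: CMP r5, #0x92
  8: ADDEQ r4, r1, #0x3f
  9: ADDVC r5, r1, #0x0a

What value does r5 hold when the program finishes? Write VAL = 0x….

[0] flags=0000 → (cmp)
[1] flags=0000 MI?F → skip
[2] flags=0000 GT?T → r3=0x88
[3] flags=0010 → (cmp)
[4] flags=0010 GT?T → r5=0x6c
[5] flags=0010 CS?T → r5=0xae
[6] flags=0010 GT?T → r5=0xcf
[7] flags=0010 → (cmp)
[8] flags=0010 EQ?F → skip
[9] flags=0010 VC?T → r5=0xbe

VAL = 0xbe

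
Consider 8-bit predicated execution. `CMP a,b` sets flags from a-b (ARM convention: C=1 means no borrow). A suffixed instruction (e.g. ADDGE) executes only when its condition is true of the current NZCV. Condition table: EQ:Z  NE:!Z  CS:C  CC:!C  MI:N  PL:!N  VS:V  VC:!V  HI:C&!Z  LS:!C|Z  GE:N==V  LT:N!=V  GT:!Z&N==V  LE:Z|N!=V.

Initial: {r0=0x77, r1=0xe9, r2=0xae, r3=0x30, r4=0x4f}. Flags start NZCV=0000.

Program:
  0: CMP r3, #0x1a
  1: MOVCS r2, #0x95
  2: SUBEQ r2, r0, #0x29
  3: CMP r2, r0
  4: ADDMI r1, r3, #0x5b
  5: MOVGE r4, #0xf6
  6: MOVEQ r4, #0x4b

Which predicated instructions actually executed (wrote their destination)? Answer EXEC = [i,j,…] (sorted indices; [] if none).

EXEC = [1]

0: ✓ CMP  NZCV=0010
1: ✓ MOVCS  r2←0x95
2: · SUBEQ
3: ✓ CMP  NZCV=0011
4: · ADDMI
5: · MOVGE
6: · MOVEQ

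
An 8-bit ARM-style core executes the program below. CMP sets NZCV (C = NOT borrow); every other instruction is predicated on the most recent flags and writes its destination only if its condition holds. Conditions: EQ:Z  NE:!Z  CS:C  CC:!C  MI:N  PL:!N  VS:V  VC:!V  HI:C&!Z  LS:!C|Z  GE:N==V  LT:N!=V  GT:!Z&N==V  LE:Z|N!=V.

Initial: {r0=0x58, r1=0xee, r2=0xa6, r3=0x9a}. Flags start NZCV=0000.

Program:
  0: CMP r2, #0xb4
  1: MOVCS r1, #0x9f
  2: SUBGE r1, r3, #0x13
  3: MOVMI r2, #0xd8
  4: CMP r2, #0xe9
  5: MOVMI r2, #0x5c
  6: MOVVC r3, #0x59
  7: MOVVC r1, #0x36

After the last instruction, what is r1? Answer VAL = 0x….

VAL = 0x36

[0] flags=1000 → (cmp)
[1] flags=1000 CS?F → skip
[2] flags=1000 GE?F → skip
[3] flags=1000 MI?T → r2=0xd8
[4] flags=1000 → (cmp)
[5] flags=1000 MI?T → r2=0x5c
[6] flags=1000 VC?T → r3=0x59
[7] flags=1000 VC?T → r1=0x36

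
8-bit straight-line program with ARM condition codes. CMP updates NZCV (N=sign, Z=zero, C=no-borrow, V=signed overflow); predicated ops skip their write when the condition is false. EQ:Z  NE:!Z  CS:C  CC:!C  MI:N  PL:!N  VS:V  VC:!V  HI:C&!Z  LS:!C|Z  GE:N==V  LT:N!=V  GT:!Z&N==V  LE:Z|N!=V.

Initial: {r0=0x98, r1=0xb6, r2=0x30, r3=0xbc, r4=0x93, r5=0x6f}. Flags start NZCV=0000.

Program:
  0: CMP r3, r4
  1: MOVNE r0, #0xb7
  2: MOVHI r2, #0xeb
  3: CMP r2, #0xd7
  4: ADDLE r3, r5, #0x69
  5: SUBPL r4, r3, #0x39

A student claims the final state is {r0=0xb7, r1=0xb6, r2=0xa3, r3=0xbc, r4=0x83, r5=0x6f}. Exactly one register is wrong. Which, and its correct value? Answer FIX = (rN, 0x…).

FIX = (r2, 0xeb)

[0] flags=0010 → (cmp)
[1] flags=0010 NE?T → r0=0xb7
[2] flags=0010 HI?T → r2=0xeb
[3] flags=0010 → (cmp)
[4] flags=0010 LE?F → skip
[5] flags=0010 PL?T → r4=0x83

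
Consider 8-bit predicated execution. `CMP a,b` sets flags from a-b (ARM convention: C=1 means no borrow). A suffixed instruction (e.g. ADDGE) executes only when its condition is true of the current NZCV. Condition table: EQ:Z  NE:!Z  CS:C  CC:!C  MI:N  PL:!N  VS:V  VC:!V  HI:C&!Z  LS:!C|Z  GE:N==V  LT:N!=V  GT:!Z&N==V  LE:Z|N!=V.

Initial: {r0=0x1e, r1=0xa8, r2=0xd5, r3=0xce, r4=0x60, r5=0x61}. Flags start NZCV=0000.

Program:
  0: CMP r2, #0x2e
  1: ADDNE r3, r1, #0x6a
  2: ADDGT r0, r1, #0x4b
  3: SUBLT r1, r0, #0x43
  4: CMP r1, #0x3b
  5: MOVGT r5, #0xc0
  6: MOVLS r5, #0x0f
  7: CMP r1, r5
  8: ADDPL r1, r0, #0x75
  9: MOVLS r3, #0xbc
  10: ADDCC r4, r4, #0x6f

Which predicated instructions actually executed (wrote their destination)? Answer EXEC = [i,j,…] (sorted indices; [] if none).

[0] flags=1010 → (cmp)
[1] flags=1010 NE?T → r3=0x12
[2] flags=1010 GT?F → skip
[3] flags=1010 LT?T → r1=0xdb
[4] flags=1010 → (cmp)
[5] flags=1010 GT?F → skip
[6] flags=1010 LS?F → skip
[7] flags=0011 → (cmp)
[8] flags=0011 PL?T → r1=0x93
[9] flags=0011 LS?F → skip
[10] flags=0011 CC?F → skip

EXEC = [1,3,8]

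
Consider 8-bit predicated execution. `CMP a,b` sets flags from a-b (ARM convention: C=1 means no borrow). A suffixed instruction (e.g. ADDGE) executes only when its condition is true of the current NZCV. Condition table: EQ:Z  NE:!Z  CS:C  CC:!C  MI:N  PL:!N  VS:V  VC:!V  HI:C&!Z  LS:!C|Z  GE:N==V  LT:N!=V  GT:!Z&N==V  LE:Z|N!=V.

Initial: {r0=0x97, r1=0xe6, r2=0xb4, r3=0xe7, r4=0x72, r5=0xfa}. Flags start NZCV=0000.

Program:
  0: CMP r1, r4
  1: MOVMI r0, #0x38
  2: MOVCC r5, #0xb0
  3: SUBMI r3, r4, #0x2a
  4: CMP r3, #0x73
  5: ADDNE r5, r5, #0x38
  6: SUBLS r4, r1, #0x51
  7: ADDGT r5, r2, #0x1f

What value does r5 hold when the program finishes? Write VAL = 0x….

VAL = 0x32

[0] flags=0011 → (cmp)
[1] flags=0011 MI?F → skip
[2] flags=0011 CC?F → skip
[3] flags=0011 MI?F → skip
[4] flags=0011 → (cmp)
[5] flags=0011 NE?T → r5=0x32
[6] flags=0011 LS?F → skip
[7] flags=0011 GT?F → skip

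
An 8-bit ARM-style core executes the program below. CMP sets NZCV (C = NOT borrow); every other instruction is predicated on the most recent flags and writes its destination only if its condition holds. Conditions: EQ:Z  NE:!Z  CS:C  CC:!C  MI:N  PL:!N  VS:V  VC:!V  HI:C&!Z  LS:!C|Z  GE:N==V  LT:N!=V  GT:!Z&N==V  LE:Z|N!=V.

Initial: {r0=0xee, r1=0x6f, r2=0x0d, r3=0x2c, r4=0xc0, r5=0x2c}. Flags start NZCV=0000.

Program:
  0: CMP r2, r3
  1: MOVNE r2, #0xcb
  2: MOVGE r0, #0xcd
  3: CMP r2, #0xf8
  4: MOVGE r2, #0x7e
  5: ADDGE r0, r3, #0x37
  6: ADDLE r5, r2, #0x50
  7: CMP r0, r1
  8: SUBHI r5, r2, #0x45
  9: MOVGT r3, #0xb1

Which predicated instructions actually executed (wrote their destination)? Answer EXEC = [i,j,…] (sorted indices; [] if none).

EXEC = [1,6,8]

[0] flags=1000 → (cmp)
[1] flags=1000 NE?T → r2=0xcb
[2] flags=1000 GE?F → skip
[3] flags=1000 → (cmp)
[4] flags=1000 GE?F → skip
[5] flags=1000 GE?F → skip
[6] flags=1000 LE?T → r5=0x1b
[7] flags=0011 → (cmp)
[8] flags=0011 HI?T → r5=0x86
[9] flags=0011 GT?F → skip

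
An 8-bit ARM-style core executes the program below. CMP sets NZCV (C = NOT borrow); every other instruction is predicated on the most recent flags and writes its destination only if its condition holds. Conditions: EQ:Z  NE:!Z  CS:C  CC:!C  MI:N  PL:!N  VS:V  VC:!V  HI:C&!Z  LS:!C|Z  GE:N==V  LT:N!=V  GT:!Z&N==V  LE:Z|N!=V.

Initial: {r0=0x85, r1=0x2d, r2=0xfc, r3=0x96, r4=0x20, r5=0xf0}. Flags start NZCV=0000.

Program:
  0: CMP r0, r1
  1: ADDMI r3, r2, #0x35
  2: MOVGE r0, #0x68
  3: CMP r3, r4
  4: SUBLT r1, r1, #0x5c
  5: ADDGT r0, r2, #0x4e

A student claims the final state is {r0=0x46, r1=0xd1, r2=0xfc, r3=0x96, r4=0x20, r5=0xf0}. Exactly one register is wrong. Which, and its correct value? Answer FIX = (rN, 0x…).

FIX = (r0, 0x85)

[0] flags=0011 → (cmp)
[1] flags=0011 MI?F → skip
[2] flags=0011 GE?F → skip
[3] flags=0011 → (cmp)
[4] flags=0011 LT?T → r1=0xd1
[5] flags=0011 GT?F → skip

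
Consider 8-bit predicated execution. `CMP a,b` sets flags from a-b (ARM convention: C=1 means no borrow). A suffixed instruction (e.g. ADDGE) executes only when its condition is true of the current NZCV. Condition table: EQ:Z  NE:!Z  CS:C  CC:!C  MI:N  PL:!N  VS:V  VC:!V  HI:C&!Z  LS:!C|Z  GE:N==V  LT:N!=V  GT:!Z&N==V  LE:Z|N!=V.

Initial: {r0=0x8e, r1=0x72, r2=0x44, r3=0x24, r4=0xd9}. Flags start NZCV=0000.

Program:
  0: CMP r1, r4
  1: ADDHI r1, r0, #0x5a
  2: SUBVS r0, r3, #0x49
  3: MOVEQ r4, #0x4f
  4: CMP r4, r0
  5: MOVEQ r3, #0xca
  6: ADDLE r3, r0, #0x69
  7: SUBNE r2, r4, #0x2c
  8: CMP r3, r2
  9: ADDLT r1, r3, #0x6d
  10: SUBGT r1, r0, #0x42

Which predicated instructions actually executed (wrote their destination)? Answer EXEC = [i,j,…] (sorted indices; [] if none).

EXEC = [2,6,7,10]

0: ✓ CMP  NZCV=1001
1: · ADDHI
2: ✓ SUBVS  r0←0xdb
3: · MOVEQ
4: ✓ CMP  NZCV=1000
5: · MOVEQ
6: ✓ ADDLE  r3←0x44
7: ✓ SUBNE  r2←0xad
8: ✓ CMP  NZCV=1001
9: · ADDLT
10: ✓ SUBGT  r1←0x99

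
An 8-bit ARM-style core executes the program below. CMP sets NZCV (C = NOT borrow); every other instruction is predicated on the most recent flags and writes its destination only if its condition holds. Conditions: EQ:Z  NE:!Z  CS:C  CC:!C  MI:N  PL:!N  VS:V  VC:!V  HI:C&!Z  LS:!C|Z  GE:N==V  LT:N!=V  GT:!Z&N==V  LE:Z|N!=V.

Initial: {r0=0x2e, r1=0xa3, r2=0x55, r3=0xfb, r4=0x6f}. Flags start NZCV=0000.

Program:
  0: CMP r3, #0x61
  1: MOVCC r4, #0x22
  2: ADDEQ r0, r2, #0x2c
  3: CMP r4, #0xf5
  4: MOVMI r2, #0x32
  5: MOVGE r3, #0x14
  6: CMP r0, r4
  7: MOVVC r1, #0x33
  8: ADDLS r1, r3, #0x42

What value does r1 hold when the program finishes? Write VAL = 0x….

[0] flags=1010 → (cmp)
[1] flags=1010 CC?F → skip
[2] flags=1010 EQ?F → skip
[3] flags=0000 → (cmp)
[4] flags=0000 MI?F → skip
[5] flags=0000 GE?T → r3=0x14
[6] flags=1000 → (cmp)
[7] flags=1000 VC?T → r1=0x33
[8] flags=1000 LS?T → r1=0x56

VAL = 0x56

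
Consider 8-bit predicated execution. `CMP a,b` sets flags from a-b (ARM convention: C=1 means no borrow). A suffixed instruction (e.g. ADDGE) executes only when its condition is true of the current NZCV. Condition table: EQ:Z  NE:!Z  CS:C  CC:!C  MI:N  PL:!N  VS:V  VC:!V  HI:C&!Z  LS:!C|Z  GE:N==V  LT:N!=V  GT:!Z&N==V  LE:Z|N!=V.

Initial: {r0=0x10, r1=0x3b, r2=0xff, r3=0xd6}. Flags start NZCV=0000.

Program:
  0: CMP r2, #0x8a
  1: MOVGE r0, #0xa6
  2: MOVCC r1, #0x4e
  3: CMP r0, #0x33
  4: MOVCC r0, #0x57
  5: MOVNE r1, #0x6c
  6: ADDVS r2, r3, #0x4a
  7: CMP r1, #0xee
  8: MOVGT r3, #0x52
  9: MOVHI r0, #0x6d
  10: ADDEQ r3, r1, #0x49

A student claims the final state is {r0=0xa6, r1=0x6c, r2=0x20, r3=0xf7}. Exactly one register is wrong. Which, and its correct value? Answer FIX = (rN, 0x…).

[0] flags=0010 → (cmp)
[1] flags=0010 GE?T → r0=0xa6
[2] flags=0010 CC?F → skip
[3] flags=0011 → (cmp)
[4] flags=0011 CC?F → skip
[5] flags=0011 NE?T → r1=0x6c
[6] flags=0011 VS?T → r2=0x20
[7] flags=0000 → (cmp)
[8] flags=0000 GT?T → r3=0x52
[9] flags=0000 HI?F → skip
[10] flags=0000 EQ?F → skip

FIX = (r3, 0x52)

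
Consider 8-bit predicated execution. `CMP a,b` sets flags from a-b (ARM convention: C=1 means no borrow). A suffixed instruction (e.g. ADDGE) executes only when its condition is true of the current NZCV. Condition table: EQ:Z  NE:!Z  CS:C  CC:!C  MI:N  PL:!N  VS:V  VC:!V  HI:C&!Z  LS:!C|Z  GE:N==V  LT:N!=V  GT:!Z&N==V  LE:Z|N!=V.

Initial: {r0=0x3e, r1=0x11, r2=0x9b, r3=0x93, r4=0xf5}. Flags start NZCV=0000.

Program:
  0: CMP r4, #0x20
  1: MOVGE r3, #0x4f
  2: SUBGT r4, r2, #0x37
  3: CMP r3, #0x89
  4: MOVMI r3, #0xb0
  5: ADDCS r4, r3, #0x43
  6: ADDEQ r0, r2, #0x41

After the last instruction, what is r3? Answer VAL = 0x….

0: ✓ CMP  NZCV=1010
1: · MOVGE
2: · SUBGT
3: ✓ CMP  NZCV=0010
4: · MOVMI
5: ✓ ADDCS  r4←0xd6
6: · ADDEQ

VAL = 0x93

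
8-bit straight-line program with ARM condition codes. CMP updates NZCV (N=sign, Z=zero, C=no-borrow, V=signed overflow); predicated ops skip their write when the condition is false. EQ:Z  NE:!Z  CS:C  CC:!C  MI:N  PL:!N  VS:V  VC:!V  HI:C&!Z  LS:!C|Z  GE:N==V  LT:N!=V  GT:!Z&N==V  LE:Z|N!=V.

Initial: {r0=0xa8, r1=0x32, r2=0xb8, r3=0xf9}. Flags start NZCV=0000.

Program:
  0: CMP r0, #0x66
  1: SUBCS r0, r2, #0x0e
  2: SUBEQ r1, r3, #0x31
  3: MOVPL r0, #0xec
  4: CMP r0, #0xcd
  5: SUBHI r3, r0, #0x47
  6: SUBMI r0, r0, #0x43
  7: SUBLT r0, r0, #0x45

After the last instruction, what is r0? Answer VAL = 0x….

0: ✓ CMP  NZCV=0011
1: ✓ SUBCS  r0←0xaa
2: · SUBEQ
3: ✓ MOVPL  r0←0xec
4: ✓ CMP  NZCV=0010
5: ✓ SUBHI  r3←0xa5
6: · SUBMI
7: · SUBLT

VAL = 0xec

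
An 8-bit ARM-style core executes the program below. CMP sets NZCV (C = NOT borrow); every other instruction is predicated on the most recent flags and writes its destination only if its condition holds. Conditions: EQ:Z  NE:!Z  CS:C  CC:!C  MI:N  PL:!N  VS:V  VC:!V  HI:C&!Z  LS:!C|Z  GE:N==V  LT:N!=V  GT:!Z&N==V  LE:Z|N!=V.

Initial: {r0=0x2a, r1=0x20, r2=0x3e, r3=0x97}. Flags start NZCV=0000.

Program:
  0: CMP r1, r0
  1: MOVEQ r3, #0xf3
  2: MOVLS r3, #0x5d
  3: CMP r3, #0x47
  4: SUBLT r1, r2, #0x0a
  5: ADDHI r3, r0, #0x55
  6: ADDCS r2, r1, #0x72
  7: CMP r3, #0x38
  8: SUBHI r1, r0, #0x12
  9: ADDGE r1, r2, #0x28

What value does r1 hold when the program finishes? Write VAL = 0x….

VAL = 0xba

0: ✓ CMP  NZCV=1000
1: · MOVEQ
2: ✓ MOVLS  r3←0x5d
3: ✓ CMP  NZCV=0010
4: · SUBLT
5: ✓ ADDHI  r3←0x7f
6: ✓ ADDCS  r2←0x92
7: ✓ CMP  NZCV=0010
8: ✓ SUBHI  r1←0x18
9: ✓ ADDGE  r1←0xba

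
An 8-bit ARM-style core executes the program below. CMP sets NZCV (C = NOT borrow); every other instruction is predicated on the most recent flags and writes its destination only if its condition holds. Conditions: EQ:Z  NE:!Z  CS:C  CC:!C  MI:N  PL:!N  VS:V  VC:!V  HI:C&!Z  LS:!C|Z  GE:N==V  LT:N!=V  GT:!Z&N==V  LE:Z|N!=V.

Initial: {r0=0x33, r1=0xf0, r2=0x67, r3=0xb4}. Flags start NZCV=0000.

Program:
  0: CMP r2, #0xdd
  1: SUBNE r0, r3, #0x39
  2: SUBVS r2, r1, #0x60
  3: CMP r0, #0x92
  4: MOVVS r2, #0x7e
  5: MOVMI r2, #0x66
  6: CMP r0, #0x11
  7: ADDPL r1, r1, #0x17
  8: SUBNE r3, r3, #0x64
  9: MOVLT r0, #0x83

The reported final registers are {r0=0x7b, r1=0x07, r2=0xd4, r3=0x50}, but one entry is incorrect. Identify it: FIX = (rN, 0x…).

FIX = (r2, 0x66)

[0] flags=1001 → (cmp)
[1] flags=1001 NE?T → r0=0x7b
[2] flags=1001 VS?T → r2=0x90
[3] flags=1001 → (cmp)
[4] flags=1001 VS?T → r2=0x7e
[5] flags=1001 MI?T → r2=0x66
[6] flags=0010 → (cmp)
[7] flags=0010 PL?T → r1=0x07
[8] flags=0010 NE?T → r3=0x50
[9] flags=0010 LT?F → skip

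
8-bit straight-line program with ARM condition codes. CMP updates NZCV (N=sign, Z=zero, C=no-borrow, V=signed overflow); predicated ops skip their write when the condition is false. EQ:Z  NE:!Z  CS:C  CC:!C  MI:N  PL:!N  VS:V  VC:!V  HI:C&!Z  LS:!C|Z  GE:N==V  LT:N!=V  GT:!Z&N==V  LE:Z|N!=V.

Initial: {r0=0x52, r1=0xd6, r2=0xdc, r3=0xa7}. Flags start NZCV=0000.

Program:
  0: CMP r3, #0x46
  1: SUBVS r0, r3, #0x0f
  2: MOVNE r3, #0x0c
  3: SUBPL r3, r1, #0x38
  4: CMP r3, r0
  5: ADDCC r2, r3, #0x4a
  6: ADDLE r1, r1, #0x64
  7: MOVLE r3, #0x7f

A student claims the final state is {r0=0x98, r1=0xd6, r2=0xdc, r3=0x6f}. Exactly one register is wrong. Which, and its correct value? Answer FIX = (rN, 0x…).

FIX = (r3, 0x9e)

0: ✓ CMP  NZCV=0011
1: ✓ SUBVS  r0←0x98
2: ✓ MOVNE  r3←0x0c
3: ✓ SUBPL  r3←0x9e
4: ✓ CMP  NZCV=0010
5: · ADDCC
6: · ADDLE
7: · MOVLE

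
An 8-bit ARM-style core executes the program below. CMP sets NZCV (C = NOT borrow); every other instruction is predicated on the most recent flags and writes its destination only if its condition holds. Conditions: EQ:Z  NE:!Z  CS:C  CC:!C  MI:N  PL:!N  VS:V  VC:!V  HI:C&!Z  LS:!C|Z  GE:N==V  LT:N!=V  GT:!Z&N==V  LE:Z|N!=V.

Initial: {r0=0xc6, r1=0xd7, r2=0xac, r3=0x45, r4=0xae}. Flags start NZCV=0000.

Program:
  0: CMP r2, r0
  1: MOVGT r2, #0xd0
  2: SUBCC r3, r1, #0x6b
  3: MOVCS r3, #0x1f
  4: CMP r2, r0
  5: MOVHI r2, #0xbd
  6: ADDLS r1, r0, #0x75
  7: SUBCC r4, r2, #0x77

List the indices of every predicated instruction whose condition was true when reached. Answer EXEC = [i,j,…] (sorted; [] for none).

EXEC = [2,6,7]

0: ✓ CMP  NZCV=1000
1: · MOVGT
2: ✓ SUBCC  r3←0x6c
3: · MOVCS
4: ✓ CMP  NZCV=1000
5: · MOVHI
6: ✓ ADDLS  r1←0x3b
7: ✓ SUBCC  r4←0x35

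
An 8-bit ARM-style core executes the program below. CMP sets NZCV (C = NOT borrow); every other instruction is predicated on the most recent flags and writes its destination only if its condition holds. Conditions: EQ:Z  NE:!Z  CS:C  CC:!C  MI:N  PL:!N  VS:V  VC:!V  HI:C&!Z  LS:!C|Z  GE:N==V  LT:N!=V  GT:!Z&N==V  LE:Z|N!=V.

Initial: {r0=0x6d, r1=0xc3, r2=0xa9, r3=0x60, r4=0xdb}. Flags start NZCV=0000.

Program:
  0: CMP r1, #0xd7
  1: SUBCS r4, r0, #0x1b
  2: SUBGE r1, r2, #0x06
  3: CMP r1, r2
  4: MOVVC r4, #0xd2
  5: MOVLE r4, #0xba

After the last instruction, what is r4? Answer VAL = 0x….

VAL = 0xd2

0: ✓ CMP  NZCV=1000
1: · SUBCS
2: · SUBGE
3: ✓ CMP  NZCV=0010
4: ✓ MOVVC  r4←0xd2
5: · MOVLE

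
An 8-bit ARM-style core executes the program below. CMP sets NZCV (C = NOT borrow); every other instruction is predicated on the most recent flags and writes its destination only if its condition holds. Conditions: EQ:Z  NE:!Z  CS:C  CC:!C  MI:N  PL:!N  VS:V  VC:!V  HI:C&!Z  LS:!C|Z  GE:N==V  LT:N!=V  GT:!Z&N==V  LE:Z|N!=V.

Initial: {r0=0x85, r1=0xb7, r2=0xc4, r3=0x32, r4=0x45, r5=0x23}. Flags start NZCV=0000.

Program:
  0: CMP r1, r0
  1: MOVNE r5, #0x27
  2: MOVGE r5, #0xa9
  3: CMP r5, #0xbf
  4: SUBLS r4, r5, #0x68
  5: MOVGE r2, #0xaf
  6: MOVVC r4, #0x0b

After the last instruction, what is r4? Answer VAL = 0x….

[0] flags=0010 → (cmp)
[1] flags=0010 NE?T → r5=0x27
[2] flags=0010 GE?T → r5=0xa9
[3] flags=1000 → (cmp)
[4] flags=1000 LS?T → r4=0x41
[5] flags=1000 GE?F → skip
[6] flags=1000 VC?T → r4=0x0b

VAL = 0x0b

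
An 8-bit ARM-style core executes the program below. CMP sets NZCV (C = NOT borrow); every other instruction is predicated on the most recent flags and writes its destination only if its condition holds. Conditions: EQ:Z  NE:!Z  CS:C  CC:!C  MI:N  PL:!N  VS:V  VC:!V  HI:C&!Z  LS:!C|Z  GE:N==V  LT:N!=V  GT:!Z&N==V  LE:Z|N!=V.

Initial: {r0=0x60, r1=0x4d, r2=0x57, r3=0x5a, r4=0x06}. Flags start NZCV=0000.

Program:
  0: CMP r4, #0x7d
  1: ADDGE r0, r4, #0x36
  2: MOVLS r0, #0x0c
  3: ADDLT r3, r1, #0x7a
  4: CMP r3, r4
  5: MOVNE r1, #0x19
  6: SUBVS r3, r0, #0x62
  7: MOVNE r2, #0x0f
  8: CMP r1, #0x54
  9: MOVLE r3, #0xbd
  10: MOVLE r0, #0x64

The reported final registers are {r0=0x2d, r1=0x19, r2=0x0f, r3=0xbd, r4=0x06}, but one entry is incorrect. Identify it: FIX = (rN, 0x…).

FIX = (r0, 0x64)

0: ✓ CMP  NZCV=1000
1: · ADDGE
2: ✓ MOVLS  r0←0x0c
3: ✓ ADDLT  r3←0xc7
4: ✓ CMP  NZCV=1010
5: ✓ MOVNE  r1←0x19
6: · SUBVS
7: ✓ MOVNE  r2←0x0f
8: ✓ CMP  NZCV=1000
9: ✓ MOVLE  r3←0xbd
10: ✓ MOVLE  r0←0x64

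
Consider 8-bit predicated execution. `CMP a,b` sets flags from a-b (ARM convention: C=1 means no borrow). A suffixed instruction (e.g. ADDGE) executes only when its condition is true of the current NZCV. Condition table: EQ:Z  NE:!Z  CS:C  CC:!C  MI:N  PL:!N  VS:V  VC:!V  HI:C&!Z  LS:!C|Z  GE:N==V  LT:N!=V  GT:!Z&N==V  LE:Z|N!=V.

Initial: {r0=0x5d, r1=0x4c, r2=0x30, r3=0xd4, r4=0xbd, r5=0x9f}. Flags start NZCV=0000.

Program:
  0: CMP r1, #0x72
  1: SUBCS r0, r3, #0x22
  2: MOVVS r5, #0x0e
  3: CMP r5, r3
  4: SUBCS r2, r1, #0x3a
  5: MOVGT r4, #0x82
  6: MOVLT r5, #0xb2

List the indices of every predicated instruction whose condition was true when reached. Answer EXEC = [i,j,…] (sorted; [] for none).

EXEC = [6]

[0] flags=1000 → (cmp)
[1] flags=1000 CS?F → skip
[2] flags=1000 VS?F → skip
[3] flags=1000 → (cmp)
[4] flags=1000 CS?F → skip
[5] flags=1000 GT?F → skip
[6] flags=1000 LT?T → r5=0xb2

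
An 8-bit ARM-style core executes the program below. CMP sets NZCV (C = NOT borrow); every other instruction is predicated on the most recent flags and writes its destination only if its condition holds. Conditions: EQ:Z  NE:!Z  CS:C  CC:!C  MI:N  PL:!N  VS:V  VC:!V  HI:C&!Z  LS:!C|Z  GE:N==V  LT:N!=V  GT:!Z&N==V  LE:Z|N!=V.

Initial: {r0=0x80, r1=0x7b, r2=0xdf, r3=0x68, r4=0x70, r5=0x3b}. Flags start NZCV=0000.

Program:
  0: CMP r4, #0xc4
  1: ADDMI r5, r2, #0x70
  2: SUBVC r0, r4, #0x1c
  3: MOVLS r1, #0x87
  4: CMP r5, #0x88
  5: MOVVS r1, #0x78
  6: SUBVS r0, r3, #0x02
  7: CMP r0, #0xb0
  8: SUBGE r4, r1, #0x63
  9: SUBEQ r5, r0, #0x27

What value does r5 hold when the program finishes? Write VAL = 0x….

0: ✓ CMP  NZCV=1001
1: ✓ ADDMI  r5←0x4f
2: · SUBVC
3: ✓ MOVLS  r1←0x87
4: ✓ CMP  NZCV=1001
5: ✓ MOVVS  r1←0x78
6: ✓ SUBVS  r0←0x66
7: ✓ CMP  NZCV=1001
8: ✓ SUBGE  r4←0x15
9: · SUBEQ

VAL = 0x4f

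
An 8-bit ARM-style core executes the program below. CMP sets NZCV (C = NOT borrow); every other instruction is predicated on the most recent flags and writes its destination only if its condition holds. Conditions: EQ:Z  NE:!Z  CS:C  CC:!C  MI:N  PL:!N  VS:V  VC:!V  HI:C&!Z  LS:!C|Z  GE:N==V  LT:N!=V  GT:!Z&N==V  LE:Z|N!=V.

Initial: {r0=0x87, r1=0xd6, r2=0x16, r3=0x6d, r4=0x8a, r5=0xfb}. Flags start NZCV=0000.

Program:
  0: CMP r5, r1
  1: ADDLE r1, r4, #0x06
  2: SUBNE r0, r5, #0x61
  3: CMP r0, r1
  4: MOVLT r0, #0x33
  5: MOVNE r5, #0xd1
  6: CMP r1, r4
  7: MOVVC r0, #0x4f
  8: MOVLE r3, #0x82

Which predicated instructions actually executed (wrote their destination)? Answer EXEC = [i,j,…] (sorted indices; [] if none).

EXEC = [2,4,5,7]

0: ✓ CMP  NZCV=0010
1: · ADDLE
2: ✓ SUBNE  r0←0x9a
3: ✓ CMP  NZCV=1000
4: ✓ MOVLT  r0←0x33
5: ✓ MOVNE  r5←0xd1
6: ✓ CMP  NZCV=0010
7: ✓ MOVVC  r0←0x4f
8: · MOVLE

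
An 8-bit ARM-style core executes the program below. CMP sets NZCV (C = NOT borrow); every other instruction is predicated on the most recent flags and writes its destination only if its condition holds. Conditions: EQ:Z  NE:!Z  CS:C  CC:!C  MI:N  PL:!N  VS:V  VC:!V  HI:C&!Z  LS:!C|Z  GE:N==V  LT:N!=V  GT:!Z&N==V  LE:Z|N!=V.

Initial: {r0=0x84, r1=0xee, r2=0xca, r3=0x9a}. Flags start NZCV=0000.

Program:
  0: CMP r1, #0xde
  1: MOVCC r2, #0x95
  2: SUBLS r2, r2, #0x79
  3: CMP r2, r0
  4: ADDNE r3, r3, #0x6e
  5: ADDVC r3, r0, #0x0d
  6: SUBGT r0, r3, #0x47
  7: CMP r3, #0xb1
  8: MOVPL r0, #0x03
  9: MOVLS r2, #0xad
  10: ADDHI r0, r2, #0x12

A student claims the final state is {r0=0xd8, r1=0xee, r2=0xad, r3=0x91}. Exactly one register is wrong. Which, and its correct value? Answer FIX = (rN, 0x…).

[0] flags=0010 → (cmp)
[1] flags=0010 CC?F → skip
[2] flags=0010 LS?F → skip
[3] flags=0010 → (cmp)
[4] flags=0010 NE?T → r3=0x08
[5] flags=0010 VC?T → r3=0x91
[6] flags=0010 GT?T → r0=0x4a
[7] flags=1000 → (cmp)
[8] flags=1000 PL?F → skip
[9] flags=1000 LS?T → r2=0xad
[10] flags=1000 HI?F → skip

FIX = (r0, 0x4a)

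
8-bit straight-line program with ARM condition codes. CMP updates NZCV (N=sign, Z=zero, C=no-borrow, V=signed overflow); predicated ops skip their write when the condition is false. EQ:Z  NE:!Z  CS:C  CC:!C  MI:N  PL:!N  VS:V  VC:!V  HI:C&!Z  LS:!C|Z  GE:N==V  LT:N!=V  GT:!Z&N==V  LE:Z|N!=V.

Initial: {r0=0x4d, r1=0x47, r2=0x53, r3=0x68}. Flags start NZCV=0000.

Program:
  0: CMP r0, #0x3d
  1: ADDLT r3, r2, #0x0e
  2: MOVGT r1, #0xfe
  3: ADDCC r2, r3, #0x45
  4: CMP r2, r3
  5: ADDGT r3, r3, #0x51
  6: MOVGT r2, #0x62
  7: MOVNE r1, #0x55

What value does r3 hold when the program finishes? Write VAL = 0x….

VAL = 0x68

[0] flags=0010 → (cmp)
[1] flags=0010 LT?F → skip
[2] flags=0010 GT?T → r1=0xfe
[3] flags=0010 CC?F → skip
[4] flags=1000 → (cmp)
[5] flags=1000 GT?F → skip
[6] flags=1000 GT?F → skip
[7] flags=1000 NE?T → r1=0x55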